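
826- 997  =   - 171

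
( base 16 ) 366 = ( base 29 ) 110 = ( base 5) 11440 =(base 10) 870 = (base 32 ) R6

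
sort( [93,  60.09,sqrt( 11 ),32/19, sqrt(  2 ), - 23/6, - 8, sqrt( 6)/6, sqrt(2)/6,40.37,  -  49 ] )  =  [  -  49, - 8, - 23/6, sqrt ( 2 ) /6, sqrt( 6 )/6,sqrt(2), 32/19, sqrt (11), 40.37,60.09, 93 ]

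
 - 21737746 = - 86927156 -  - 65189410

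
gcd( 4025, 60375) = 4025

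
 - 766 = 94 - 860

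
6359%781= 111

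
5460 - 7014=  - 1554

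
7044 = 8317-1273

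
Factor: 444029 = 444029^1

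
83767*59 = 4942253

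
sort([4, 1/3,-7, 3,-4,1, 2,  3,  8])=[ - 7,- 4, 1/3,1, 2, 3,3, 4, 8 ] 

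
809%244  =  77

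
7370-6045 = 1325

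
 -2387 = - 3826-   -  1439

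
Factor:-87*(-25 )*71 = 154425 =3^1*5^2*29^1*71^1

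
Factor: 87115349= 87115349^1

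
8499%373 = 293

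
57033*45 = 2566485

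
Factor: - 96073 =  - 191^1*503^1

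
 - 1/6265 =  - 1 + 6264/6265  =  -0.00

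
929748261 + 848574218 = 1778322479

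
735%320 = 95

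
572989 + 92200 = 665189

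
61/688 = 61/688 = 0.09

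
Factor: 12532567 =73^1 * 171679^1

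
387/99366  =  129/33122=0.00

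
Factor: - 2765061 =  - 3^2*13^1 * 23633^1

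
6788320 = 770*8816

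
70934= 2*35467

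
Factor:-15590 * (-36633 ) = 571108470  =  2^1 * 3^1*5^1*1559^1* 12211^1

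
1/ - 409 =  - 1 + 408/409 = - 0.00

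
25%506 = 25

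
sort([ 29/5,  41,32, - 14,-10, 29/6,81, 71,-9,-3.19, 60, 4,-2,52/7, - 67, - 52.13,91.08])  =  [ - 67 ,-52.13, - 14,-10, - 9,  -  3.19,-2 , 4, 29/6 , 29/5, 52/7,  32, 41, 60, 71,81, 91.08]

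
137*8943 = 1225191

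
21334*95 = 2026730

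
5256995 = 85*61847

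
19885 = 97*205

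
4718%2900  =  1818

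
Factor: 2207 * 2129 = 2129^1* 2207^1 = 4698703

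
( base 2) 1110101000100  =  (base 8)16504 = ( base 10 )7492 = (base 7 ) 30562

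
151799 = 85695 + 66104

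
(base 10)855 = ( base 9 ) 1150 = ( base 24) 1BF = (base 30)SF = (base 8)1527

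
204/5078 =102/2539 = 0.04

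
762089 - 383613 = 378476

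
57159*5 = 285795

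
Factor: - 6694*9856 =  - 65976064 = - 2^8*7^1*11^1*3347^1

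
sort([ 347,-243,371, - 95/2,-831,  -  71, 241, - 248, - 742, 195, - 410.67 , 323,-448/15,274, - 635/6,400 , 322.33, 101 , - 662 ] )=[ - 831, - 742,-662 , - 410.67, -248, - 243, - 635/6, - 71,- 95/2 , - 448/15, 101, 195 , 241, 274, 322.33,323, 347, 371,400]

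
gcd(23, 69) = 23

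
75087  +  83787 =158874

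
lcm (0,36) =0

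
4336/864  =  5 + 1/54 = 5.02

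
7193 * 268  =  1927724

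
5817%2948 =2869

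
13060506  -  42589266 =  - 29528760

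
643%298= 47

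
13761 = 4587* 3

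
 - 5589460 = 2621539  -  8210999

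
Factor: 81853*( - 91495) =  - 5^1*29^1 * 631^1*81853^1  =  - 7489140235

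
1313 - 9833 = -8520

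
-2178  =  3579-5757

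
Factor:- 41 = -41^1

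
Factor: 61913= 101^1*613^1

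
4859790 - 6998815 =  - 2139025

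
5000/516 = 1250/129 = 9.69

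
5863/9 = 651 +4/9=651.44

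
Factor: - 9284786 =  - 2^1*7^1*149^1*4451^1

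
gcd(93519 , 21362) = 1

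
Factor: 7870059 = 3^2*79^1 * 11069^1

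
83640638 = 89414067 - 5773429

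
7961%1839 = 605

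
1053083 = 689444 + 363639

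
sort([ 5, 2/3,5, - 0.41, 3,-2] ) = [ - 2, - 0.41, 2/3 , 3,  5, 5 ] 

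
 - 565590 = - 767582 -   -  201992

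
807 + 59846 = 60653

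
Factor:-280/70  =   - 2^2=- 4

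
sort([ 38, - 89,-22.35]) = [  -  89 , -22.35 , 38] 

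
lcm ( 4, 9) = 36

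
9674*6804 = 65821896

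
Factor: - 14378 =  - 2^1*7^1*13^1 *79^1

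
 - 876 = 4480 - 5356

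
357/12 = 29 + 3/4 = 29.75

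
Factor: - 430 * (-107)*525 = 2^1*3^1*5^3 * 7^1*43^1*107^1  =  24155250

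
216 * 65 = 14040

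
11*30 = 330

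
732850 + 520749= 1253599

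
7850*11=86350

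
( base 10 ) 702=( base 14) 382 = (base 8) 1276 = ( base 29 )o6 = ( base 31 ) mk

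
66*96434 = 6364644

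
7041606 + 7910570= 14952176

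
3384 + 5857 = 9241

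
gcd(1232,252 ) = 28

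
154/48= 77/24= 3.21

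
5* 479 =2395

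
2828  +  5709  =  8537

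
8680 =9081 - 401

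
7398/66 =1233/11 = 112.09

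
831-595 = 236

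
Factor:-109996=  -  2^2*107^1 * 257^1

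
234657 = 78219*3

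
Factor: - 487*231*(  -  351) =39486447 = 3^4*7^1*11^1*13^1 * 487^1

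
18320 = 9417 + 8903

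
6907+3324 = 10231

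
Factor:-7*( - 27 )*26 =4914=2^1 * 3^3*7^1 * 13^1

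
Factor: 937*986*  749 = 691987618 = 2^1*7^1*17^1*29^1*107^1*937^1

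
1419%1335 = 84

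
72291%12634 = 9121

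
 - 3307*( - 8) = 26456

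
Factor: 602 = 2^1*7^1*43^1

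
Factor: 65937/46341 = 21979/15447 = 3^( - 1) * 19^( - 1 )*31^1*271^ (-1) * 709^1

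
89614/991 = 90+424/991 = 90.43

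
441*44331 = 19549971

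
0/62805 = 0 = 0.00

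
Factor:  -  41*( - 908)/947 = 37228/947=2^2*41^1*227^1*947^( - 1)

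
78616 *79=6210664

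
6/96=1/16= 0.06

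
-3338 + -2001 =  - 5339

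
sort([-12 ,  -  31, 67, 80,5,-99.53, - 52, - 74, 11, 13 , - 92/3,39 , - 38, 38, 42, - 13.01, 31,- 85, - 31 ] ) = [ - 99.53, - 85, - 74, - 52, - 38, - 31, - 31,-92/3, - 13.01, - 12,  5,11,13, 31, 38,39,42,67, 80] 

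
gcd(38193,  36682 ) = 1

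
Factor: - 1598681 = - 7^1*228383^1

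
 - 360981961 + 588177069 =227195108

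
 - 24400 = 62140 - 86540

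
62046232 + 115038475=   177084707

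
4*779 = 3116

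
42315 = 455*93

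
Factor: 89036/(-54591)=-2^2*3^( - 1)*31^(  -  1)*587^ ( -1) *22259^1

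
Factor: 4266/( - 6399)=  - 2^1*3^( - 1 ) = - 2/3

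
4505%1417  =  254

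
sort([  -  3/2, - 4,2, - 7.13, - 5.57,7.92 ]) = [ - 7.13, - 5.57,-4, - 3/2, 2,7.92]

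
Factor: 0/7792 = 0^1 = 0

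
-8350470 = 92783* ( -90 )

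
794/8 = 397/4 = 99.25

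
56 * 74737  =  4185272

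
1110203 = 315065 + 795138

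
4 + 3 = 7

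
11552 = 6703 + 4849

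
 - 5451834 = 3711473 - 9163307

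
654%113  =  89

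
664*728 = 483392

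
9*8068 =72612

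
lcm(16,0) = 0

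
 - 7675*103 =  - 790525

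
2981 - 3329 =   -  348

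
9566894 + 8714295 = 18281189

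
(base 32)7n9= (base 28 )a2h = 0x1EE9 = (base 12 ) 46B5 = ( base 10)7913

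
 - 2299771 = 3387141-5686912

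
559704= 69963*8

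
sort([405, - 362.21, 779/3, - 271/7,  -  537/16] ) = [ - 362.21, - 271/7,  -  537/16, 779/3, 405 ] 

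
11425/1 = 11425 = 11425.00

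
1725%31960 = 1725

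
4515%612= 231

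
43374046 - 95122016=-51747970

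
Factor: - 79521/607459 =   -  3^1*13^1*661^(-1)*919^(- 1)*2039^1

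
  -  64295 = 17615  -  81910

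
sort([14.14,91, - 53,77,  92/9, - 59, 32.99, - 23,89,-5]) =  [ - 59,  -  53, - 23, - 5,92/9,14.14,32.99,77, 89 , 91 ]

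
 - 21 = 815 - 836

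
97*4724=458228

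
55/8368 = 55/8368 = 0.01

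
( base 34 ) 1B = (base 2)101101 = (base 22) 21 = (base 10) 45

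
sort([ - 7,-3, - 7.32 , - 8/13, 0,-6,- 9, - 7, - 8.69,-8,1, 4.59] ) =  [ - 9, - 8.69, -8, - 7.32, - 7, - 7, - 6,- 3,-8/13 , 0 , 1,4.59] 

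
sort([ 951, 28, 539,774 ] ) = [28,539, 774,951] 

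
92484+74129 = 166613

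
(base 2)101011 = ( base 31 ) 1C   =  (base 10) 43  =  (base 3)1121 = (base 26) 1H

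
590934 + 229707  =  820641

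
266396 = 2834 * 94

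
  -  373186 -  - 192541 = - 180645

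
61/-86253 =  - 61/86253 = - 0.00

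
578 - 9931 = -9353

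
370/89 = 370/89 = 4.16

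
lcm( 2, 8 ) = 8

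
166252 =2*83126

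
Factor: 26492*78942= 2091331464 = 2^3 * 3^1*  37^1*59^1 * 179^1 * 223^1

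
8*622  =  4976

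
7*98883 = 692181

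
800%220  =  140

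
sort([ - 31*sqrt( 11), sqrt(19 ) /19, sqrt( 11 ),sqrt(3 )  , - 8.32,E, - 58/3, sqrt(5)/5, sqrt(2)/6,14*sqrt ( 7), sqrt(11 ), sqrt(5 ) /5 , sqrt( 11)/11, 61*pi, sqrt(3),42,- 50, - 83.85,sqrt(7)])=[- 31*sqrt(11) ,-83.85, - 50,-58/3,  -  8.32,sqrt(19 )/19, sqrt(2)/6, sqrt(11)/11,sqrt(5)/5, sqrt ( 5)/5,sqrt(3), sqrt( 3),  sqrt (7 )  ,  E,sqrt(11 ) , sqrt(11 ),14 * sqrt(7), 42, 61*pi]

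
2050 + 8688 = 10738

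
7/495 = 7/495= 0.01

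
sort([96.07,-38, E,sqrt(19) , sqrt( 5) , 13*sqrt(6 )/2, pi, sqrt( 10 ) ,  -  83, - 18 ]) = [ - 83, - 38, - 18, sqrt(5), E, pi, sqrt(10),sqrt(19), 13 *sqrt ( 6)/2, 96.07] 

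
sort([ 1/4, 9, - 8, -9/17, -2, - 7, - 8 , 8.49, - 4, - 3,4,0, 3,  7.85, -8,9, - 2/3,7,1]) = [  -  8,-8, - 8, - 7,- 4, - 3, - 2, - 2/3, - 9/17,0, 1/4, 1, 3, 4,7, 7.85,8.49,9,9]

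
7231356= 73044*99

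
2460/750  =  3 + 7/25=3.28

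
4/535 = 4/535 = 0.01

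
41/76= 41/76 =0.54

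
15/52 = 15/52 = 0.29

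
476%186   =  104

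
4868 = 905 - -3963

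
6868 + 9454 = 16322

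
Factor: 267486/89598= 409/137 = 137^( - 1) * 409^1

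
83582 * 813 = 67952166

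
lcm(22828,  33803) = 1757756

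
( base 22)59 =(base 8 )167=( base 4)1313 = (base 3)11102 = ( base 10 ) 119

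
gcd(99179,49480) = 1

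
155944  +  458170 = 614114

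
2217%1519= 698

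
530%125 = 30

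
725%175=25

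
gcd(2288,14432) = 176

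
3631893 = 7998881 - 4366988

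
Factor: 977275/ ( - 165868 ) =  - 2^( - 2 ) * 5^2*13^1*31^1  *97^1*41467^ (-1)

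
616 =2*308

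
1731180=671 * 2580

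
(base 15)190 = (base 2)101101000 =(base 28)co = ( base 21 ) h3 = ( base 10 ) 360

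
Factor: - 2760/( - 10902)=2^2 * 5^1*79^( -1)=20/79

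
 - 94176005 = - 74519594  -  19656411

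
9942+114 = 10056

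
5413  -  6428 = -1015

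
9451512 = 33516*282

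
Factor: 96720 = 2^4*3^1*5^1*13^1* 31^1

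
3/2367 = 1/789 = 0.00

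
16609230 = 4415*3762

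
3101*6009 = 18633909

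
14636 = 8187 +6449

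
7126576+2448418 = 9574994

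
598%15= 13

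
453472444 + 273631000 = 727103444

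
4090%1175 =565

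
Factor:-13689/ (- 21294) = 2^ (-1)*3^2*7^( - 1) = 9/14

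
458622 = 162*2831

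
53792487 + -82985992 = -29193505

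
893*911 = 813523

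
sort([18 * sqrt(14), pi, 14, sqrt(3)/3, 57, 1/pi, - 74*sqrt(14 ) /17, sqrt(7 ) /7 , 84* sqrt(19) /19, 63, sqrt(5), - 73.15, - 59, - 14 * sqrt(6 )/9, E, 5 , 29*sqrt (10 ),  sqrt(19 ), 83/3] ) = [ - 73.15, - 59, - 74* sqrt(  14 ) /17, - 14 *sqrt( 6 ) /9, 1/pi,sqrt(7 )/7, sqrt(3)/3, sqrt( 5 ),E, pi,  sqrt(19),5,14, 84*sqrt( 19) /19,83/3, 57, 63, 18*sqrt( 14 ),29*sqrt (10)]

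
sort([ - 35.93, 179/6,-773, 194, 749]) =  [ - 773, - 35.93, 179/6,194,  749] 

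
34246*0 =0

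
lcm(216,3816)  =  11448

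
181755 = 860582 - 678827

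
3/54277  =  3/54277 = 0.00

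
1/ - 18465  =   - 1 + 18464/18465 = -0.00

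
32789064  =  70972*462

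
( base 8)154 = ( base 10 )108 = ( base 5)413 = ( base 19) 5D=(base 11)99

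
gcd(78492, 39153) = 93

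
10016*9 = 90144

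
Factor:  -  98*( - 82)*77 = 2^2* 7^3 * 11^1*41^1 = 618772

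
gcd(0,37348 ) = 37348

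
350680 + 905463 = 1256143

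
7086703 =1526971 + 5559732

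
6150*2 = 12300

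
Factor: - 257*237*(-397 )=3^1 * 79^1*257^1 * 397^1 = 24180873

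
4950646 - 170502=4780144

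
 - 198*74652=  - 14781096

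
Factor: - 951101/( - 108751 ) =108751^( - 1) * 951101^1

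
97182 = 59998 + 37184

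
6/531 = 2/177= 0.01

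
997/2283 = 997/2283 = 0.44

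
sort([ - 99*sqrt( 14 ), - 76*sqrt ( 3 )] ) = [ - 99*sqrt( 14 ), - 76*sqrt( 3)]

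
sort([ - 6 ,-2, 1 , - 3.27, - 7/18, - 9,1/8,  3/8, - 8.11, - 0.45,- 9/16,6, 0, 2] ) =[-9, - 8.11, - 6 , - 3.27, - 2 , - 9/16, - 0.45, - 7/18 , 0,1/8,3/8, 1,2,6 ]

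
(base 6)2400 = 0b1001000000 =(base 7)1452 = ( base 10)576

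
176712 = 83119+93593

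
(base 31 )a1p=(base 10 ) 9666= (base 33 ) 8SU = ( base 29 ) be9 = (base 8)22702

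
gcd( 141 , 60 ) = 3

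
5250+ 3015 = 8265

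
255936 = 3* 85312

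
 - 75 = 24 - 99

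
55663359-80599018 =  - 24935659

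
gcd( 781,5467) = 781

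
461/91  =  5+6/91 = 5.07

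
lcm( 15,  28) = 420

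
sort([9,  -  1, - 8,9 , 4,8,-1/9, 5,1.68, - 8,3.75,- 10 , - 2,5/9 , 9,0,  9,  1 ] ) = [  -  10,  -  8 , - 8, - 2, - 1, - 1/9,0, 5/9 , 1,1.68,3.75, 4,5,8,9,9,9,9 ] 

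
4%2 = 0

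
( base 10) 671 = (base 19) 1G6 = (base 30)MB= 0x29F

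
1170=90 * 13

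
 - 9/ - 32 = 9/32=0.28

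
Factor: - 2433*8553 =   -  3^2*811^1*2851^1 = -  20809449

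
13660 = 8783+4877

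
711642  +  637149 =1348791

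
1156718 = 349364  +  807354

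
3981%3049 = 932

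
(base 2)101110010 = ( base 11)307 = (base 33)b7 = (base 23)G2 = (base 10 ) 370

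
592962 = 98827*6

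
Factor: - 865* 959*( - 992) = 822898720 = 2^5 * 5^1*7^1*31^1*137^1*173^1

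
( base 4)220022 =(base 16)a0a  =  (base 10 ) 2570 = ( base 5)40240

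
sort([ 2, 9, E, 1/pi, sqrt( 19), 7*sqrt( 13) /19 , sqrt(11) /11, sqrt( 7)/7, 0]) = [0, sqrt(11) /11, 1/pi, sqrt(7)/7, 7*sqrt(13 ) /19,2 , E,sqrt( 19 ), 9]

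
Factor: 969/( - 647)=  - 3^1*17^1* 19^1*647^( - 1 ) 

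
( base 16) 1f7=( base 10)503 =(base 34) er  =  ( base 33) f8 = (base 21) 12K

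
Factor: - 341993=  - 341993^1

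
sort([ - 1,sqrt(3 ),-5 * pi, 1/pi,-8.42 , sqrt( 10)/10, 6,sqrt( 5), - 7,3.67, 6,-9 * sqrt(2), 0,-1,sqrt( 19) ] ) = [ - 5 * pi, - 9*sqrt(2), - 8.42,  -  7, - 1, - 1,  0, sqrt(10)/10 , 1/pi, sqrt( 3),  sqrt( 5 ), 3.67, sqrt ( 19 ), 6, 6]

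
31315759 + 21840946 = 53156705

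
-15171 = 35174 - 50345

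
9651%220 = 191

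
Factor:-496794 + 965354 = 2^4*5^1 *5857^1 = 468560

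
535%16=7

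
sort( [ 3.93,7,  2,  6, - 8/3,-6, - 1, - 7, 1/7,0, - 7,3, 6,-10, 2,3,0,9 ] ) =[ - 10,-7, - 7,-6, - 8/3, - 1, 0,0, 1/7,2,2, 3,3,3.93, 6, 6, 7, 9] 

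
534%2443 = 534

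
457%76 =1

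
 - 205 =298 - 503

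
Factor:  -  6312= -2^3 * 3^1*263^1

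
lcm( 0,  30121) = 0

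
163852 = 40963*4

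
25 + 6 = 31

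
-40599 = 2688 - 43287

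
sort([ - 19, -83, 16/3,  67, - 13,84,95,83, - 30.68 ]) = [ - 83, - 30.68, - 19, - 13, 16/3, 67, 83, 84, 95 ]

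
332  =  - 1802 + 2134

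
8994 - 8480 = 514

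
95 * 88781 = 8434195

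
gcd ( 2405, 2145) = 65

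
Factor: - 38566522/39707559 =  - 2^1*3^ ( - 2 )*31^(  -  2 )*4591^(-1 )*19283261^1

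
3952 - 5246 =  - 1294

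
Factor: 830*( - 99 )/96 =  - 13695/16 = - 2^( - 4) * 3^1*5^1*11^1*83^1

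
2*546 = 1092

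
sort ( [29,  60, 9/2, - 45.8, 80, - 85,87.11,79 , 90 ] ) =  [ - 85 , - 45.8, 9/2,29,60 , 79,  80, 87.11 , 90 ] 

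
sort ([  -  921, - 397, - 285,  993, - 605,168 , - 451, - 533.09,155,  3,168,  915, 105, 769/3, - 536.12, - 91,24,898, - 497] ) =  [ - 921, - 605, - 536.12, - 533.09 , - 497, - 451, - 397, - 285, - 91,3,  24, 105,155, 168,  168,  769/3,898, 915, 993]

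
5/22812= 5/22812= 0.00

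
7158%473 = 63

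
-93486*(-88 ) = 8226768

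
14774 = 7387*2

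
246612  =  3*82204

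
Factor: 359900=2^2*5^2*59^1*61^1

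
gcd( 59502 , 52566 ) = 6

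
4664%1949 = 766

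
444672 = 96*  4632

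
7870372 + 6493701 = 14364073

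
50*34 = 1700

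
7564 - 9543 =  - 1979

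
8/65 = 8/65 = 0.12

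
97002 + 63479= 160481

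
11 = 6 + 5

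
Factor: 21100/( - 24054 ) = -2^1* 3^( - 1)*5^2 *19^(-1 )= - 50/57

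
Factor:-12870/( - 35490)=3^1 * 7^( - 1 )* 11^1*13^( - 1 )=33/91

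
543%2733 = 543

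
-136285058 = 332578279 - 468863337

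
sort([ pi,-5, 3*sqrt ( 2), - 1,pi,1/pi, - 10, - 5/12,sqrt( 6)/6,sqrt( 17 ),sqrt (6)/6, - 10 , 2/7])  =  [ - 10, - 10, - 5, - 1, - 5/12,  2/7,1/pi, sqrt( 6)/6,  sqrt(6 )/6,pi, pi , sqrt( 17),3*sqrt( 2) ]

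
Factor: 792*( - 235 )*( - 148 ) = 2^5*3^2*5^1*11^1*37^1 * 47^1 = 27545760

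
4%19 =4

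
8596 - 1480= 7116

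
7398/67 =110 + 28/67 = 110.42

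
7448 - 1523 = 5925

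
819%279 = 261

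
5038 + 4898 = 9936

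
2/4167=2/4167= 0.00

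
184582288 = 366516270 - 181933982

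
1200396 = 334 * 3594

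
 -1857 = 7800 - 9657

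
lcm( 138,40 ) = 2760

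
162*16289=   2638818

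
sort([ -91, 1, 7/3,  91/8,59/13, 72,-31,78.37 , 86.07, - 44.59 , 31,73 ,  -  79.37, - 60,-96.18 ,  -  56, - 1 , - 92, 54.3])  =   [ - 96.18, - 92, - 91,-79.37, - 60, - 56, - 44.59,-31, - 1,1,7/3,  59/13,  91/8,31 , 54.3, 72,  73, 78.37, 86.07] 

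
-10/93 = -10/93 = -0.11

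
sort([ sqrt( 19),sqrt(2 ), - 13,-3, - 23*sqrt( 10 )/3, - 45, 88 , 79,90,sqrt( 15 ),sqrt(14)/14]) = [ - 45, - 23*sqrt(  10)/3,- 13,  -  3,sqrt (14)/14,sqrt (2),sqrt( 15), sqrt(19), 79,88,  90]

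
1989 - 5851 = - 3862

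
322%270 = 52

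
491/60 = 491/60  =  8.18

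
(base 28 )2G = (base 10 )72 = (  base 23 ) 33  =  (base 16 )48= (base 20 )3c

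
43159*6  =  258954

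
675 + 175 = 850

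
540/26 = 20+10/13 = 20.77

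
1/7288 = 1/7288   =  0.00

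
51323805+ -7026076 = 44297729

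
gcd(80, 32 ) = 16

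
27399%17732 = 9667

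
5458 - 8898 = - 3440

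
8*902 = 7216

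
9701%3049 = 554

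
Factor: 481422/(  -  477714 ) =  - 19^1 *41^1*773^( - 1) = - 779/773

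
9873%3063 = 684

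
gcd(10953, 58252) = 1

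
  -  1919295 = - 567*3385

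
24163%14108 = 10055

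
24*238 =5712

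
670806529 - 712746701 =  -41940172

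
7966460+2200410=10166870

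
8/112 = 1/14 = 0.07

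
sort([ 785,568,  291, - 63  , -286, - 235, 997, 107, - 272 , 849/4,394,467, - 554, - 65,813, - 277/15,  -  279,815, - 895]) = [-895 , - 554 , - 286, - 279, - 272, -235, - 65, - 63, - 277/15, 107,849/4, 291,394, 467, 568,  785,813, 815,997]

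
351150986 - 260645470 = 90505516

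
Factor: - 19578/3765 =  - 26/5 = - 2^1*5^( - 1 )*13^1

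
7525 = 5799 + 1726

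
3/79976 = 3/79976 = 0.00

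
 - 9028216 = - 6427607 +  - 2600609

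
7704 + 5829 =13533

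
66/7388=33/3694 =0.01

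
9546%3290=2966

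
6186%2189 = 1808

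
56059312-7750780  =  48308532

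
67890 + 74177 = 142067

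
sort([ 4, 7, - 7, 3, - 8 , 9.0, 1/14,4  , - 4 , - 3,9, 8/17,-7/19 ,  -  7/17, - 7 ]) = [-8, - 7, - 7, - 4,-3, - 7/17,-7/19, 1/14 , 8/17,3,4,  4,7, 9.0, 9] 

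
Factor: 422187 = 3^1 * 140729^1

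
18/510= 3/85 = 0.04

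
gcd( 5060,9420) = 20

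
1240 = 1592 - 352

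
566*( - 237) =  - 134142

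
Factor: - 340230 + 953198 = 2^3*193^1*397^1=   612968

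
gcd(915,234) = 3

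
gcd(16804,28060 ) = 4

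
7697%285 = 2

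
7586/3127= 7586/3127 = 2.43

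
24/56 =3/7  =  0.43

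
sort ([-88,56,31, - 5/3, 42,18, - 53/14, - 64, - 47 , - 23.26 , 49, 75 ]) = [ - 88, - 64, - 47,- 23.26, - 53/14, - 5/3 , 18, 31, 42,49, 56,75]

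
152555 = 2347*65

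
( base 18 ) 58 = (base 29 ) 3B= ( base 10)98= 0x62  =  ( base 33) 2W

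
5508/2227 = 324/131=2.47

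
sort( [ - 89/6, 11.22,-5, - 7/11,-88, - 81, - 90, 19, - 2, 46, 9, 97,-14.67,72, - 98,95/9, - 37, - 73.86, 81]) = [ - 98, - 90, - 88, - 81 , - 73.86, - 37,  -  89/6, - 14.67,-5, - 2, - 7/11,9, 95/9, 11.22, 19,  46, 72, 81 , 97]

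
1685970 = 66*25545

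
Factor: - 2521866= - 2^1*3^1 * 379^1*1109^1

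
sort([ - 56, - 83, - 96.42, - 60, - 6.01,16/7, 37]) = [ - 96.42, - 83, - 60, - 56,-6.01,16/7, 37 ]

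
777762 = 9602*81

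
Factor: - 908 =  - 2^2* 227^1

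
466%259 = 207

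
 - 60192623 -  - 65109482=4916859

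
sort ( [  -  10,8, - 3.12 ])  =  [ - 10, - 3.12, 8]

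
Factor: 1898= 2^1 * 13^1*73^1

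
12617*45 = 567765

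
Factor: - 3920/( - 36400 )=5^( - 1) * 7^1*13^( - 1 )  =  7/65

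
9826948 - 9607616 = 219332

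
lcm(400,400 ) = 400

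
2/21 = 2/21 = 0.10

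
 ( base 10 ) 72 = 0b1001000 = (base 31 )2A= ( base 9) 80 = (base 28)2G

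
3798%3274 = 524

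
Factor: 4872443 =47^1*103669^1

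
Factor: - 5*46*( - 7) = 2^1* 5^1* 7^1 * 23^1 = 1610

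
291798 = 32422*9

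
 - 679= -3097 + 2418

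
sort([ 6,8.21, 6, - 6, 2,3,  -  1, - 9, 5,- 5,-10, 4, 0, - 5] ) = [ - 10,  -  9,-6, - 5, - 5,  -  1 , 0,2,3,4,5, 6,6 , 8.21] 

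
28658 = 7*4094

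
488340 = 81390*6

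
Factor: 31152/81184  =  2^( - 1 ) * 3^1 * 11^1 * 43^ ( - 1 ) = 33/86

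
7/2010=7/2010 = 0.00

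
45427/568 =79+555/568 = 79.98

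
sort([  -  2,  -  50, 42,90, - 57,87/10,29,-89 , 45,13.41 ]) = [ - 89, - 57,-50,-2, 87/10, 13.41,29, 42,45,90 ]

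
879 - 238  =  641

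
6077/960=6+317/960=6.33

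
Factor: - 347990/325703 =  - 2^1*5^1*7^( - 2 )*17^( - 1) *89^1= -890/833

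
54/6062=27/3031=0.01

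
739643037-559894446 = 179748591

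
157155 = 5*31431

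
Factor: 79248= 2^4*3^1*13^1*127^1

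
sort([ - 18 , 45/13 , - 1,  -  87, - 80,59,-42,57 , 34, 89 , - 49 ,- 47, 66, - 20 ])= [ - 87, - 80, - 49,-47,- 42, - 20, - 18, - 1 , 45/13, 34, 57, 59,66,89 ] 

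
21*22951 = 481971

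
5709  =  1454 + 4255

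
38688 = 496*78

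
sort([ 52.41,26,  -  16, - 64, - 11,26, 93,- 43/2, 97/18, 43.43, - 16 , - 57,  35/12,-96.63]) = [ - 96.63, - 64, - 57,-43/2 , - 16, - 16, - 11, 35/12, 97/18, 26, 26, 43.43, 52.41,93 ] 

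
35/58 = 35/58 = 0.60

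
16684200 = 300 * 55614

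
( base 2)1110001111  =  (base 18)2eb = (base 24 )1DN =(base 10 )911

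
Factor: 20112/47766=2^3*19^( - 1) = 8/19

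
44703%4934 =297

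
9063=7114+1949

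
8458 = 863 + 7595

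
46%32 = 14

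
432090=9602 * 45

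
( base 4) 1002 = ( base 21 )33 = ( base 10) 66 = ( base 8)102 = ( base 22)30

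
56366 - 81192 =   -  24826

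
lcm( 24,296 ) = 888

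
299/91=23/7 = 3.29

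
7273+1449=8722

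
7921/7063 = 1 + 858/7063=1.12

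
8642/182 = 47 + 44/91 = 47.48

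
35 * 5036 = 176260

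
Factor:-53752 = -2^3*6719^1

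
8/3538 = 4/1769 = 0.00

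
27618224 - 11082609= 16535615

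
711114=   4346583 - 3635469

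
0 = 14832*0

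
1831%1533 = 298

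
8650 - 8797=- 147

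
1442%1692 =1442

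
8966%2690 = 896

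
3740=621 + 3119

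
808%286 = 236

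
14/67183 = 14/67183 = 0.00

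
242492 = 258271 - 15779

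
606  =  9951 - 9345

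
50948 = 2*25474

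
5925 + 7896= 13821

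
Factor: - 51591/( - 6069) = 7^ ( - 1)*17^ (-2 )* 29^1*593^1 =17197/2023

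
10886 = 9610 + 1276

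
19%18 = 1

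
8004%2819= 2366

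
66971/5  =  66971/5 = 13394.20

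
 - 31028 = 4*(-7757 )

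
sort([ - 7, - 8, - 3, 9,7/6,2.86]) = [-8 ,-7,-3, 7/6, 2.86, 9 ]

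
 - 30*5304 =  - 159120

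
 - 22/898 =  -1 + 438/449 = - 0.02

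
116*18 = 2088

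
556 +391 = 947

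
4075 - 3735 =340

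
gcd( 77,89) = 1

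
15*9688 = 145320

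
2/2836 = 1/1418 =0.00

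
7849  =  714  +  7135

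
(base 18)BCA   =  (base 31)3T8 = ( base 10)3790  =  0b111011001110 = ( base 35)33a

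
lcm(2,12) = 12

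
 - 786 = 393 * ( - 2) 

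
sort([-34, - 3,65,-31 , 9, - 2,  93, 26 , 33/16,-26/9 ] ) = [ - 34, - 31, - 3, - 26/9, - 2,33/16,9,  26, 65, 93]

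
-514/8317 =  - 1 + 7803/8317=-0.06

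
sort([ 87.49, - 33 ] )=[ - 33,87.49]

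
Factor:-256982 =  - 2^1*11^1*11681^1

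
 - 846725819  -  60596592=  - 907322411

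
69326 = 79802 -10476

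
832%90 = 22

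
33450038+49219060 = 82669098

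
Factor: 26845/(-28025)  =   -91/95 = - 5^( - 1 )*7^1*13^1*19^( - 1)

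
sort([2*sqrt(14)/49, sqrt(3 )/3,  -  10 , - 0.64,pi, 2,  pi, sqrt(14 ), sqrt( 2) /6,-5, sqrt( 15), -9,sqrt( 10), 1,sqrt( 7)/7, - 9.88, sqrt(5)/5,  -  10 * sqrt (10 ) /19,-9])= [  -  10, - 9.88,  -  9, - 9,  -  5, - 10*sqrt( 10 ) /19, - 0.64,  2 * sqrt (14 )/49, sqrt( 2) /6,sqrt(7) /7, sqrt( 5) /5, sqrt( 3) /3, 1, 2 , pi, pi, sqrt( 10), sqrt( 14),sqrt( 15 )]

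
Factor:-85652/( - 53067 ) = 2^2*3^( - 1)*19^( - 1 )*23^1 = 92/57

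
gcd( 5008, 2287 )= 1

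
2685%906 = 873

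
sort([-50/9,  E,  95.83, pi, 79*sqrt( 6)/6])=[ - 50/9,E,pi,79 * sqrt( 6)/6,95.83]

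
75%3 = 0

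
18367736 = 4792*3833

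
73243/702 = 104 + 235/702= 104.33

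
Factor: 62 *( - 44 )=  - 2728  =  - 2^3*11^1 * 31^1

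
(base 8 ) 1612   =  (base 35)pv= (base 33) RF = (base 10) 906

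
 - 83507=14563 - 98070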